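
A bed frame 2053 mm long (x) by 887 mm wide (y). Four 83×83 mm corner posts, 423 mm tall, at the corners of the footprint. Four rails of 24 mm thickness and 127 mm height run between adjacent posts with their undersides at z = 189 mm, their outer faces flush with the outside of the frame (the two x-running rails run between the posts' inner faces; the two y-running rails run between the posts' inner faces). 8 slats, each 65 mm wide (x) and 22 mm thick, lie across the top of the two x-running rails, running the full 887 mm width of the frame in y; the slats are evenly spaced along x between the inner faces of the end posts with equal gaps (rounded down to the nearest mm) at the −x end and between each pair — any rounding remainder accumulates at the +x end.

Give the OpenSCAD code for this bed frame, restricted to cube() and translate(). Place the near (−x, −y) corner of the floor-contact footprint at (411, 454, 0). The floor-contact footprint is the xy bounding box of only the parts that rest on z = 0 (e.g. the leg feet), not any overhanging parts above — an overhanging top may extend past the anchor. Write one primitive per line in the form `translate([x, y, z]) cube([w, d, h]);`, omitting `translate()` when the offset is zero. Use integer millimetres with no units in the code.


translate([411, 454, 0]) cube([83, 83, 423]);
translate([411, 1258, 0]) cube([83, 83, 423]);
translate([2381, 454, 0]) cube([83, 83, 423]);
translate([2381, 1258, 0]) cube([83, 83, 423]);
translate([494, 454, 189]) cube([1887, 24, 127]);
translate([494, 1317, 189]) cube([1887, 24, 127]);
translate([411, 537, 189]) cube([24, 721, 127]);
translate([2440, 537, 189]) cube([24, 721, 127]);
translate([645, 454, 316]) cube([65, 887, 22]);
translate([861, 454, 316]) cube([65, 887, 22]);
translate([1077, 454, 316]) cube([65, 887, 22]);
translate([1293, 454, 316]) cube([65, 887, 22]);
translate([1509, 454, 316]) cube([65, 887, 22]);
translate([1725, 454, 316]) cube([65, 887, 22]);
translate([1941, 454, 316]) cube([65, 887, 22]);
translate([2157, 454, 316]) cube([65, 887, 22]);


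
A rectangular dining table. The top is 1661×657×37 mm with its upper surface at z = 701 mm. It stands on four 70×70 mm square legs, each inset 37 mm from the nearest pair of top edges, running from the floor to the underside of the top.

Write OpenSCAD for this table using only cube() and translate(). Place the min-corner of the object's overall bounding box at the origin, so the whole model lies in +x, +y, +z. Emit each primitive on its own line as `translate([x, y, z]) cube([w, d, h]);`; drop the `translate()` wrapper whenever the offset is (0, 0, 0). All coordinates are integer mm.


// leg_h = 701 - 37 = 664
translate([0, 0, 664]) cube([1661, 657, 37]);
translate([37, 37, 0]) cube([70, 70, 664]);
translate([1554, 37, 0]) cube([70, 70, 664]);
translate([37, 550, 0]) cube([70, 70, 664]);
translate([1554, 550, 0]) cube([70, 70, 664]);


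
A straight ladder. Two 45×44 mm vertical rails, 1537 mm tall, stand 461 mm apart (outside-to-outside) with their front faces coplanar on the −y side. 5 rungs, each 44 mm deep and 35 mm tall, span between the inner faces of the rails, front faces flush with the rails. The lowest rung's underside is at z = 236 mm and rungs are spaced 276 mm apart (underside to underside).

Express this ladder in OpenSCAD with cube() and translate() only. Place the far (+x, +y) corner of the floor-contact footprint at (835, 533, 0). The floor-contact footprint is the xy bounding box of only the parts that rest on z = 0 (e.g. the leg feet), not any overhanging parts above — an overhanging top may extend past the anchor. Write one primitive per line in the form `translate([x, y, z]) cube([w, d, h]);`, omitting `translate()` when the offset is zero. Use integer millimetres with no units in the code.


translate([374, 489, 0]) cube([45, 44, 1537]);
translate([790, 489, 0]) cube([45, 44, 1537]);
translate([419, 489, 236]) cube([371, 44, 35]);
translate([419, 489, 512]) cube([371, 44, 35]);
translate([419, 489, 788]) cube([371, 44, 35]);
translate([419, 489, 1064]) cube([371, 44, 35]);
translate([419, 489, 1340]) cube([371, 44, 35]);


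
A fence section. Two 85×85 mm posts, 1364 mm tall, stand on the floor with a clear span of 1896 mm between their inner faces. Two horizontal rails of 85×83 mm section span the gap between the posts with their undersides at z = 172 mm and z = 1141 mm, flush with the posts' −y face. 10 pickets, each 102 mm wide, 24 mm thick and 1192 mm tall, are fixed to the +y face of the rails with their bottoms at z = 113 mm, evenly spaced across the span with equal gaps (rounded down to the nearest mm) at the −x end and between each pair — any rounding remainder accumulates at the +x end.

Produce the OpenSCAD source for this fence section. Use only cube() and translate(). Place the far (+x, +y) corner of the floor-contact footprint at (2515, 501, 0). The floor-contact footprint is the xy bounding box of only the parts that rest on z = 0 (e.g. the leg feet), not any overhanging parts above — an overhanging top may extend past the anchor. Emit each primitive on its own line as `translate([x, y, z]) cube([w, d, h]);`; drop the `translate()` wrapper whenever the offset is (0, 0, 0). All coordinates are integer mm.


translate([449, 416, 0]) cube([85, 85, 1364]);
translate([2430, 416, 0]) cube([85, 85, 1364]);
translate([534, 416, 172]) cube([1896, 85, 83]);
translate([534, 416, 1141]) cube([1896, 85, 83]);
translate([613, 501, 113]) cube([102, 24, 1192]);
translate([794, 501, 113]) cube([102, 24, 1192]);
translate([975, 501, 113]) cube([102, 24, 1192]);
translate([1156, 501, 113]) cube([102, 24, 1192]);
translate([1337, 501, 113]) cube([102, 24, 1192]);
translate([1518, 501, 113]) cube([102, 24, 1192]);
translate([1699, 501, 113]) cube([102, 24, 1192]);
translate([1880, 501, 113]) cube([102, 24, 1192]);
translate([2061, 501, 113]) cube([102, 24, 1192]);
translate([2242, 501, 113]) cube([102, 24, 1192]);


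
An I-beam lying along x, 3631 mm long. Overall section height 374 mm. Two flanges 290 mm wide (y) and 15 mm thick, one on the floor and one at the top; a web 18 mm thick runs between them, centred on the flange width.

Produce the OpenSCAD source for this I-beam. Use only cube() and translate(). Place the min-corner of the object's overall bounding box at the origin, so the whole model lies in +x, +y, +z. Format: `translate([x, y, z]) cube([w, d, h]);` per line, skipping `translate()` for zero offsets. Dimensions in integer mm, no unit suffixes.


cube([3631, 290, 15]);
translate([0, 136, 15]) cube([3631, 18, 344]);
translate([0, 0, 359]) cube([3631, 290, 15]);


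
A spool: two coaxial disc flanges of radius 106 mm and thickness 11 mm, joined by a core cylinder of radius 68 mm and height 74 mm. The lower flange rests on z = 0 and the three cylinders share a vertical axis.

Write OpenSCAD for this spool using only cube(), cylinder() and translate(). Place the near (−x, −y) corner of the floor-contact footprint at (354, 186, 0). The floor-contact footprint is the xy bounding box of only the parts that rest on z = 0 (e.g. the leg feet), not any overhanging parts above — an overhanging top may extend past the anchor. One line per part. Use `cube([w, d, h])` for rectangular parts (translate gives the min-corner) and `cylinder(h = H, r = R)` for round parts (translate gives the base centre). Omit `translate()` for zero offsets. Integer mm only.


translate([460, 292, 0]) cylinder(h = 11, r = 106);
translate([460, 292, 11]) cylinder(h = 74, r = 68);
translate([460, 292, 85]) cylinder(h = 11, r = 106);


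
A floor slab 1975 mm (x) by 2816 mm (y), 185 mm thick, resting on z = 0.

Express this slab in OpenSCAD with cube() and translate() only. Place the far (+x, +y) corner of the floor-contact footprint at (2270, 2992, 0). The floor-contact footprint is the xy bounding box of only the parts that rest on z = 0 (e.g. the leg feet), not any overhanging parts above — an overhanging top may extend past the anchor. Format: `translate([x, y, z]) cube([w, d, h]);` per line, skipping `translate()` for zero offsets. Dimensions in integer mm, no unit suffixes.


translate([295, 176, 0]) cube([1975, 2816, 185]);


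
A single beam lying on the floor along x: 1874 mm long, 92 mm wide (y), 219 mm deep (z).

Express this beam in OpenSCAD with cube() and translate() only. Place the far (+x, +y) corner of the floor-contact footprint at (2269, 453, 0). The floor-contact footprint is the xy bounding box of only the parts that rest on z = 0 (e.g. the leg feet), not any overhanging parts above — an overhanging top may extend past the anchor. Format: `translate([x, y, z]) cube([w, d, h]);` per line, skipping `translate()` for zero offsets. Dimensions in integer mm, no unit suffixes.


translate([395, 361, 0]) cube([1874, 92, 219]);


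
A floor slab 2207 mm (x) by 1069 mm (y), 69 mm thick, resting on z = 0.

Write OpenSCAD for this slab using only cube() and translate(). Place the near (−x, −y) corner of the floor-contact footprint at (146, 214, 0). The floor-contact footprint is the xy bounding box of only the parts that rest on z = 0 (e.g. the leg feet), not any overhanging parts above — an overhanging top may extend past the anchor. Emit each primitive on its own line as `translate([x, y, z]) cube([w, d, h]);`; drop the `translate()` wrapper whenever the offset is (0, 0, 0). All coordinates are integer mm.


translate([146, 214, 0]) cube([2207, 1069, 69]);


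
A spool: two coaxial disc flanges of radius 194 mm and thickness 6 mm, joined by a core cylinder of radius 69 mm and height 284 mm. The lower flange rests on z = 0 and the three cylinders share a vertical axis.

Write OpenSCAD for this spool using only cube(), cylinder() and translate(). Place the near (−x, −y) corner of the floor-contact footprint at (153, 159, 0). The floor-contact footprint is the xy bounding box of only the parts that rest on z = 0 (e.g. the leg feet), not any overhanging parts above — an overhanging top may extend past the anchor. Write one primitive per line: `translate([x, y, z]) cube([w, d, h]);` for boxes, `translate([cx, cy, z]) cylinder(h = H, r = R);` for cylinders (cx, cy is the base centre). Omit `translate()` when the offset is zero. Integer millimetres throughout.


translate([347, 353, 0]) cylinder(h = 6, r = 194);
translate([347, 353, 6]) cylinder(h = 284, r = 69);
translate([347, 353, 290]) cylinder(h = 6, r = 194);


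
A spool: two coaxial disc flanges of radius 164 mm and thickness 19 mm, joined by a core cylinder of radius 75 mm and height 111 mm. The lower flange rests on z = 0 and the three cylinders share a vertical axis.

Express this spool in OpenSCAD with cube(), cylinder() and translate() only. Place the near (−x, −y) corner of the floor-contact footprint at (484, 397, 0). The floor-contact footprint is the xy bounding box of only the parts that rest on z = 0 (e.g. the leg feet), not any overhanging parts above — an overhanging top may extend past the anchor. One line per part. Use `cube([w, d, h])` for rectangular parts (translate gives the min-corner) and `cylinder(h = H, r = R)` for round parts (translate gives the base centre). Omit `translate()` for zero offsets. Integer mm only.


translate([648, 561, 0]) cylinder(h = 19, r = 164);
translate([648, 561, 19]) cylinder(h = 111, r = 75);
translate([648, 561, 130]) cylinder(h = 19, r = 164);


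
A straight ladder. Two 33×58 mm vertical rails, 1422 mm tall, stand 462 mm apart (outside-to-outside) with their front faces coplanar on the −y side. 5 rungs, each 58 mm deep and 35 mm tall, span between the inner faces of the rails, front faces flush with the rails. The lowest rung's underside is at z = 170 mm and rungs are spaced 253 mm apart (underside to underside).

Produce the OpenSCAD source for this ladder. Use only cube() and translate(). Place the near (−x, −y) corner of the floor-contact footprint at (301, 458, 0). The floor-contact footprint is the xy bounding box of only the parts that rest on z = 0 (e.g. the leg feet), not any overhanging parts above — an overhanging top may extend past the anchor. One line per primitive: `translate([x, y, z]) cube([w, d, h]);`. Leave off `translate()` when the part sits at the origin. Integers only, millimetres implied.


translate([301, 458, 0]) cube([33, 58, 1422]);
translate([730, 458, 0]) cube([33, 58, 1422]);
translate([334, 458, 170]) cube([396, 58, 35]);
translate([334, 458, 423]) cube([396, 58, 35]);
translate([334, 458, 676]) cube([396, 58, 35]);
translate([334, 458, 929]) cube([396, 58, 35]);
translate([334, 458, 1182]) cube([396, 58, 35]);


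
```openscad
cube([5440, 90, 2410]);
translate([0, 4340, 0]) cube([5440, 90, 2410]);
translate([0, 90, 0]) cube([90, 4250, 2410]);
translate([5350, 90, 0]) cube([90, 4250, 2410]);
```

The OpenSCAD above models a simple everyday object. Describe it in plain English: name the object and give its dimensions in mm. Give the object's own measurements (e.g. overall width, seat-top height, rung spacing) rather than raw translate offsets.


The wall frame of a small rectangular building: four walls, each 2410 mm tall and 90 mm thick, enclosing a footprint 5440 mm (x) by 4430 mm (y) outside-to-outside, with no floor or roof. The front and back walls (the −y and +y sides) span the full width; the two side walls fit between them.


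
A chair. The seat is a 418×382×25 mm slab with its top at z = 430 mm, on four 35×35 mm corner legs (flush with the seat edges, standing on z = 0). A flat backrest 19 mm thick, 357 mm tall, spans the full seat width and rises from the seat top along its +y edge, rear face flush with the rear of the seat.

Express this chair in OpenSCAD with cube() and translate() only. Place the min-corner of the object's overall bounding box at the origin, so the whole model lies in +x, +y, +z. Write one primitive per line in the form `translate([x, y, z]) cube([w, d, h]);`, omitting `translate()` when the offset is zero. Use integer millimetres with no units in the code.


translate([0, 0, 405]) cube([418, 382, 25]);
cube([35, 35, 405]);
translate([383, 0, 0]) cube([35, 35, 405]);
translate([0, 347, 0]) cube([35, 35, 405]);
translate([383, 347, 0]) cube([35, 35, 405]);
translate([0, 363, 430]) cube([418, 19, 357]);


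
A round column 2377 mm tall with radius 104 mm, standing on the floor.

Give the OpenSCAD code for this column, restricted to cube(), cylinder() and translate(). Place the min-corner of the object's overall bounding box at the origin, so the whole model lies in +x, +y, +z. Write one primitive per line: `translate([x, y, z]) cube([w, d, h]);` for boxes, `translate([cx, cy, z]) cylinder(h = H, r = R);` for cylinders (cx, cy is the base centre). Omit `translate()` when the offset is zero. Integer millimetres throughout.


translate([104, 104, 0]) cylinder(h = 2377, r = 104);


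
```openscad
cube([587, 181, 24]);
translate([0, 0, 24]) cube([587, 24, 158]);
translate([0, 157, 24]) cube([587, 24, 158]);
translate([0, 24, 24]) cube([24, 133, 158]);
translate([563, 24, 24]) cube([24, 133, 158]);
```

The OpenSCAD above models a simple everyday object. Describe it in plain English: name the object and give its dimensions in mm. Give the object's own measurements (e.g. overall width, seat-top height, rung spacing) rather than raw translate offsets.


An open-topped rectangular box: outside dimensions 587×181×182 mm, with a uniform wall and base thickness of 24 mm. The base is a full 587×181 slab on the floor; four walls sit on top of the base. The front and back walls (the −y and +y sides) span the full width; the two side walls fit between them.


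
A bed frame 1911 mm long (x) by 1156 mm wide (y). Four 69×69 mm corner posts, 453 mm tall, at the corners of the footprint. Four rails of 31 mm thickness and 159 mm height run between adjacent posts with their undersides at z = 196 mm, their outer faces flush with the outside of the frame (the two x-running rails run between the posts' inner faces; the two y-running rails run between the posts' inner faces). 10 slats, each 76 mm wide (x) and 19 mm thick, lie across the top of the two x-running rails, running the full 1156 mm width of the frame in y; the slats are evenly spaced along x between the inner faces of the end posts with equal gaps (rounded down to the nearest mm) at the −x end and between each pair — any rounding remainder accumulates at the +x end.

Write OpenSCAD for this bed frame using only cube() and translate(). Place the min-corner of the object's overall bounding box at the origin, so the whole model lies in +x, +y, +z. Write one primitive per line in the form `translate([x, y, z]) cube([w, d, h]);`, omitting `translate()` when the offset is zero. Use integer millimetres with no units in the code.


// slat z = rail_z + rail_h = 196 + 159 = 355
// slat gap = ⌊(1773 − 10·76) / 11⌋ = 92
cube([69, 69, 453]);
translate([0, 1087, 0]) cube([69, 69, 453]);
translate([1842, 0, 0]) cube([69, 69, 453]);
translate([1842, 1087, 0]) cube([69, 69, 453]);
translate([69, 0, 196]) cube([1773, 31, 159]);
translate([69, 1125, 196]) cube([1773, 31, 159]);
translate([0, 69, 196]) cube([31, 1018, 159]);
translate([1880, 69, 196]) cube([31, 1018, 159]);
translate([161, 0, 355]) cube([76, 1156, 19]);
translate([329, 0, 355]) cube([76, 1156, 19]);
translate([497, 0, 355]) cube([76, 1156, 19]);
translate([665, 0, 355]) cube([76, 1156, 19]);
translate([833, 0, 355]) cube([76, 1156, 19]);
translate([1001, 0, 355]) cube([76, 1156, 19]);
translate([1169, 0, 355]) cube([76, 1156, 19]);
translate([1337, 0, 355]) cube([76, 1156, 19]);
translate([1505, 0, 355]) cube([76, 1156, 19]);
translate([1673, 0, 355]) cube([76, 1156, 19]);


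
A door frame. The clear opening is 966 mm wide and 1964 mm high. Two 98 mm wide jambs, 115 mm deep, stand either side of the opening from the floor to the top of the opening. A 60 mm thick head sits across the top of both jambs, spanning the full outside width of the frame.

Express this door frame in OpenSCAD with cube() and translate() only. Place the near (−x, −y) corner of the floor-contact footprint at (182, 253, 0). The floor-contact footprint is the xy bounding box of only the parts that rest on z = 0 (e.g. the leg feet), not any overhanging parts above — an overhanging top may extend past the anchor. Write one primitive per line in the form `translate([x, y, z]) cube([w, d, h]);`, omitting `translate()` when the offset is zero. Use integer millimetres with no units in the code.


translate([182, 253, 0]) cube([98, 115, 1964]);
translate([1246, 253, 0]) cube([98, 115, 1964]);
translate([182, 253, 1964]) cube([1162, 115, 60]);


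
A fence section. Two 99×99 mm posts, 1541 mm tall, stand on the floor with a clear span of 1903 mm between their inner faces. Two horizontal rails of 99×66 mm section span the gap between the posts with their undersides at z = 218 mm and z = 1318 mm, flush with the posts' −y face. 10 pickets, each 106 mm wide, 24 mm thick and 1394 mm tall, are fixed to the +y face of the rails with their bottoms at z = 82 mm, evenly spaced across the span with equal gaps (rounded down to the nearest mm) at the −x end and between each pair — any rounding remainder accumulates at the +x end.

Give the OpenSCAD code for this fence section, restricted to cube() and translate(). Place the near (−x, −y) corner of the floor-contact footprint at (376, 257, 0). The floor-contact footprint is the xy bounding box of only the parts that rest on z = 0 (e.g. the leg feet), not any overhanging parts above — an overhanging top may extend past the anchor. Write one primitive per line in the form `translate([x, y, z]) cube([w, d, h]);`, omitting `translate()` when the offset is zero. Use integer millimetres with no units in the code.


translate([376, 257, 0]) cube([99, 99, 1541]);
translate([2378, 257, 0]) cube([99, 99, 1541]);
translate([475, 257, 218]) cube([1903, 99, 66]);
translate([475, 257, 1318]) cube([1903, 99, 66]);
translate([551, 356, 82]) cube([106, 24, 1394]);
translate([733, 356, 82]) cube([106, 24, 1394]);
translate([915, 356, 82]) cube([106, 24, 1394]);
translate([1097, 356, 82]) cube([106, 24, 1394]);
translate([1279, 356, 82]) cube([106, 24, 1394]);
translate([1461, 356, 82]) cube([106, 24, 1394]);
translate([1643, 356, 82]) cube([106, 24, 1394]);
translate([1825, 356, 82]) cube([106, 24, 1394]);
translate([2007, 356, 82]) cube([106, 24, 1394]);
translate([2189, 356, 82]) cube([106, 24, 1394]);


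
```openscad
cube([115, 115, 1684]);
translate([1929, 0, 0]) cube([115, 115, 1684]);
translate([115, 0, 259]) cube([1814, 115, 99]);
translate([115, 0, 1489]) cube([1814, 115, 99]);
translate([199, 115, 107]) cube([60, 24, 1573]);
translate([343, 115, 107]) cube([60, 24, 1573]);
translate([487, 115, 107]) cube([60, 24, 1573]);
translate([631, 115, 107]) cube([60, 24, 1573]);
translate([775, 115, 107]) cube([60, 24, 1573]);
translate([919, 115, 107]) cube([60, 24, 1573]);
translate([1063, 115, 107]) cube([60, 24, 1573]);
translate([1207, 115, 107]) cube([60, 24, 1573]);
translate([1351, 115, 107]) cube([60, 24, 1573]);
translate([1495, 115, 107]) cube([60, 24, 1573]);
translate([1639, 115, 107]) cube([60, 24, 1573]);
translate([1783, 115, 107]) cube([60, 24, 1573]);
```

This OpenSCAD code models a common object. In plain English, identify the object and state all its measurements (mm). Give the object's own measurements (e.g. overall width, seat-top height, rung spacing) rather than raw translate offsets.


A fence section. Two 115×115 mm posts, 1684 mm tall, stand on the floor with a clear span of 1814 mm between their inner faces. Two horizontal rails of 115×99 mm section span the gap between the posts with their undersides at z = 259 mm and z = 1489 mm, flush with the posts' −y face. 12 pickets, each 60 mm wide, 24 mm thick and 1573 mm tall, are fixed to the +y face of the rails with their bottoms at z = 107 mm, spaced across the span with a 84 mm gap after the −x post and between neighbouring pickets, with 86 mm left before the +x post.


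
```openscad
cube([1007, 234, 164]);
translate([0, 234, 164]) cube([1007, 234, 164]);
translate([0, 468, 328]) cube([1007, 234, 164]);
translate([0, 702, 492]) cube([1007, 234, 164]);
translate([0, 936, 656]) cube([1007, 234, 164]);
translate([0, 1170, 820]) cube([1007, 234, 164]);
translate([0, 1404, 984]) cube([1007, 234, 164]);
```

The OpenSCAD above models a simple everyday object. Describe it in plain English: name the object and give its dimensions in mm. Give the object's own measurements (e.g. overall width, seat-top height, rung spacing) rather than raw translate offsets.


A straight staircase of 7 solid steps. Each step is 1007 mm wide (x), 234 mm deep (y, the going) and 164 mm tall (the rise). The first step rests on the floor; each subsequent step sits one going further in +y and one rise higher in +z, directly behind and above the previous step with no overlap.


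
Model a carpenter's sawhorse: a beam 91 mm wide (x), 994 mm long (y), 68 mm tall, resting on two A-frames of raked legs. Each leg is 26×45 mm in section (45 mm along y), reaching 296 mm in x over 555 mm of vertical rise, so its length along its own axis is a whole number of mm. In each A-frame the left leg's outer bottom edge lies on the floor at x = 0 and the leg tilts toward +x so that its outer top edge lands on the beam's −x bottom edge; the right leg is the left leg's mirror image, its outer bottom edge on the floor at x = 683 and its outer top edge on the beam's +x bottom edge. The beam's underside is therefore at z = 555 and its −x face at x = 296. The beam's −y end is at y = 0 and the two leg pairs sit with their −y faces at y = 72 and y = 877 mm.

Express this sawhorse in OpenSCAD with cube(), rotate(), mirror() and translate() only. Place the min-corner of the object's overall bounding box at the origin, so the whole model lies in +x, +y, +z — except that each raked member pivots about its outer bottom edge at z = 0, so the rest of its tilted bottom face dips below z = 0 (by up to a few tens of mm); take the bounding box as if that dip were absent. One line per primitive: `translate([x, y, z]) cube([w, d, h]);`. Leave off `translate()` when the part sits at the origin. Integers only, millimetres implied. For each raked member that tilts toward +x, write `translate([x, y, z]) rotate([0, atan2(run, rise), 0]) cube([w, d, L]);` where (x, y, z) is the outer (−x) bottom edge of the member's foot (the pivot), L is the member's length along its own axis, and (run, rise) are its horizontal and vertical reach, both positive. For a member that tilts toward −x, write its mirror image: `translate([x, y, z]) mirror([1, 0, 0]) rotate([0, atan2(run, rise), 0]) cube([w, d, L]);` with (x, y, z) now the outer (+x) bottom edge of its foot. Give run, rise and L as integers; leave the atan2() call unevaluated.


// leg length = √(296² + 555²) = 629
// right-leg outer foot x = 2·296 + 91 = 683
// beam min-corner = (296, 0, 555)
translate([296, 0, 555]) cube([91, 994, 68]);
translate([0, 72, 0]) rotate([0, atan2(296, 555), 0]) cube([26, 45, 629]);
translate([683, 72, 0]) mirror([1, 0, 0]) rotate([0, atan2(296, 555), 0]) cube([26, 45, 629]);
translate([0, 877, 0]) rotate([0, atan2(296, 555), 0]) cube([26, 45, 629]);
translate([683, 877, 0]) mirror([1, 0, 0]) rotate([0, atan2(296, 555), 0]) cube([26, 45, 629]);


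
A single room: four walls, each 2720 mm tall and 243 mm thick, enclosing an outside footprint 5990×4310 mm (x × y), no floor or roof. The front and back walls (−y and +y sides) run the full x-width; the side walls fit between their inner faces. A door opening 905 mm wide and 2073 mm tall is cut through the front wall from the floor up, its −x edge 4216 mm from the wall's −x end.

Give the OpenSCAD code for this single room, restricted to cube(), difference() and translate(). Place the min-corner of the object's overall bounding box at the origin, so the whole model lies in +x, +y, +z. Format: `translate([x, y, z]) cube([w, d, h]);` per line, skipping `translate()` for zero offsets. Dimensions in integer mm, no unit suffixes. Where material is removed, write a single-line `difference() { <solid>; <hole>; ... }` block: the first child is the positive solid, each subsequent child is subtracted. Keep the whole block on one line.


difference() { cube([5990, 243, 2720]); translate([4216, 0, 0]) cube([905, 243, 2073]); }
translate([0, 4067, 0]) cube([5990, 243, 2720]);
translate([0, 243, 0]) cube([243, 3824, 2720]);
translate([5747, 243, 0]) cube([243, 3824, 2720]);


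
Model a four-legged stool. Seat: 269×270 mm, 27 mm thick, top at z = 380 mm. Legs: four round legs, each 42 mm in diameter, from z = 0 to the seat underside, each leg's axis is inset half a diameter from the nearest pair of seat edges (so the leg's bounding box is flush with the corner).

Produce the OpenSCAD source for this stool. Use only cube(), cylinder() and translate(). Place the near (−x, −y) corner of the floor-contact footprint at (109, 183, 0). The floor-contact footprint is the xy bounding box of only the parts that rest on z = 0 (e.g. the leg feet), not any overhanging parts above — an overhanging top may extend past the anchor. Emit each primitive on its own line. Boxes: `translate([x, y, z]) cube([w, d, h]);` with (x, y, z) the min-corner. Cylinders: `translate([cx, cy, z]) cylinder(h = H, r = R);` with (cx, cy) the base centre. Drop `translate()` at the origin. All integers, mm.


translate([109, 183, 353]) cube([269, 270, 27]);
translate([130, 204, 0]) cylinder(h = 353, r = 21);
translate([357, 204, 0]) cylinder(h = 353, r = 21);
translate([130, 432, 0]) cylinder(h = 353, r = 21);
translate([357, 432, 0]) cylinder(h = 353, r = 21);


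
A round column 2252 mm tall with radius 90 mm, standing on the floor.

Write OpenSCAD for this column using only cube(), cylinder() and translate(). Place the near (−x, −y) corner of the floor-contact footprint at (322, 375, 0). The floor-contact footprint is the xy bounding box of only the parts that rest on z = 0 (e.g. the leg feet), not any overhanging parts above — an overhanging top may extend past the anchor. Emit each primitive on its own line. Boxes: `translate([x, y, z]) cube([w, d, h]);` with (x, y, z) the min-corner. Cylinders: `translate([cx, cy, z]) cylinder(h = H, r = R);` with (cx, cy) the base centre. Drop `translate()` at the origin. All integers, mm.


translate([412, 465, 0]) cylinder(h = 2252, r = 90);


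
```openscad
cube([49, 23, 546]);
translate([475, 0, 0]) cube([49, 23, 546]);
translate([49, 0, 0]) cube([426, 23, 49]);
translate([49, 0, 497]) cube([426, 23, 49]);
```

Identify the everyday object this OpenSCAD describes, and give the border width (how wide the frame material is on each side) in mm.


A picture frame. The border width is 49 mm.

Four thin pieces enclosing a rectangular opening — a picture frame. The two full-height stiles are 546 mm tall; the top rail sits at z = 497 and is 49 mm tall, so the border above the opening is 546 − 497 = 49 mm, matching the stile x-width.


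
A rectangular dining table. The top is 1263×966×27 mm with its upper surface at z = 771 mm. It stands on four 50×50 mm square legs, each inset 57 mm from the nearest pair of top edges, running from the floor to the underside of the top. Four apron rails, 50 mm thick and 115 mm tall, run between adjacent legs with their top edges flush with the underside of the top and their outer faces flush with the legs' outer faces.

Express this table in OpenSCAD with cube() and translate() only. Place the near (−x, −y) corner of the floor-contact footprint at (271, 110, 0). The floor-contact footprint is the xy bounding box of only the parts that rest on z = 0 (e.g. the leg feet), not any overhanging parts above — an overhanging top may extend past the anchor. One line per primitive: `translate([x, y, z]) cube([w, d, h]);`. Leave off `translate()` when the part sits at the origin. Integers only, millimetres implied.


translate([214, 53, 744]) cube([1263, 966, 27]);
translate([271, 110, 0]) cube([50, 50, 744]);
translate([1370, 110, 0]) cube([50, 50, 744]);
translate([271, 912, 0]) cube([50, 50, 744]);
translate([1370, 912, 0]) cube([50, 50, 744]);
translate([321, 110, 629]) cube([1049, 50, 115]);
translate([321, 912, 629]) cube([1049, 50, 115]);
translate([271, 160, 629]) cube([50, 752, 115]);
translate([1370, 160, 629]) cube([50, 752, 115]);


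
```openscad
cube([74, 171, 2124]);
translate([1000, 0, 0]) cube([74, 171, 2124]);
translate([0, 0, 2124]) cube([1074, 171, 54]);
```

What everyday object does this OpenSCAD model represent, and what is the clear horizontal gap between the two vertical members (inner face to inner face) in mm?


A door frame. The clear opening width is 926 mm.

Two 2124 mm tall posts with a header on top — a door frame. The left jamb is 74 mm wide at x = 0; the right jamb starts at x = 1000. The clear opening is 1000 − 74 = 926 mm.


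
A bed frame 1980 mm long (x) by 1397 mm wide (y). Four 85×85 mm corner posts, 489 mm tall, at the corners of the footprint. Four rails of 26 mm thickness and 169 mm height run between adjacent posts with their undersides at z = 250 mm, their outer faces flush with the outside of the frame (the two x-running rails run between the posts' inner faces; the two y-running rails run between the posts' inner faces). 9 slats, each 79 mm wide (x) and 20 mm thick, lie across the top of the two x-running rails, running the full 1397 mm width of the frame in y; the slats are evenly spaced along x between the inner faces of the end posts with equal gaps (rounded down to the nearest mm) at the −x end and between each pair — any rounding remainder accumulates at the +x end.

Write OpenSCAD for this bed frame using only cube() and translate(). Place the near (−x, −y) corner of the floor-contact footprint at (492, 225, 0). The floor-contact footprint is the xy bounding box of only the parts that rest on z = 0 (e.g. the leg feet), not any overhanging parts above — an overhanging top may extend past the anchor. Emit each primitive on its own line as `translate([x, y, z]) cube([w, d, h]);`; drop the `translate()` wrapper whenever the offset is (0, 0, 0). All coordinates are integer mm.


// slat z = rail_z + rail_h = 250 + 169 = 419
// slat gap = ⌊(1810 − 9·79) / 10⌋ = 109
translate([492, 225, 0]) cube([85, 85, 489]);
translate([492, 1537, 0]) cube([85, 85, 489]);
translate([2387, 225, 0]) cube([85, 85, 489]);
translate([2387, 1537, 0]) cube([85, 85, 489]);
translate([577, 225, 250]) cube([1810, 26, 169]);
translate([577, 1596, 250]) cube([1810, 26, 169]);
translate([492, 310, 250]) cube([26, 1227, 169]);
translate([2446, 310, 250]) cube([26, 1227, 169]);
translate([686, 225, 419]) cube([79, 1397, 20]);
translate([874, 225, 419]) cube([79, 1397, 20]);
translate([1062, 225, 419]) cube([79, 1397, 20]);
translate([1250, 225, 419]) cube([79, 1397, 20]);
translate([1438, 225, 419]) cube([79, 1397, 20]);
translate([1626, 225, 419]) cube([79, 1397, 20]);
translate([1814, 225, 419]) cube([79, 1397, 20]);
translate([2002, 225, 419]) cube([79, 1397, 20]);
translate([2190, 225, 419]) cube([79, 1397, 20]);


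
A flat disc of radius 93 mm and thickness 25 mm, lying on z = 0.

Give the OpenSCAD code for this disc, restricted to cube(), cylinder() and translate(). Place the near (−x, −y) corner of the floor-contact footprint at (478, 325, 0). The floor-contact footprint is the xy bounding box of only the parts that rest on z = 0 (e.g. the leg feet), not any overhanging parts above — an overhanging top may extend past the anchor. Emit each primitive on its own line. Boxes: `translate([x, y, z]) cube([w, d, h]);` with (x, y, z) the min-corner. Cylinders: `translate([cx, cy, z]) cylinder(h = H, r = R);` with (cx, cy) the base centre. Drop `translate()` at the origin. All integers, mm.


translate([571, 418, 0]) cylinder(h = 25, r = 93);


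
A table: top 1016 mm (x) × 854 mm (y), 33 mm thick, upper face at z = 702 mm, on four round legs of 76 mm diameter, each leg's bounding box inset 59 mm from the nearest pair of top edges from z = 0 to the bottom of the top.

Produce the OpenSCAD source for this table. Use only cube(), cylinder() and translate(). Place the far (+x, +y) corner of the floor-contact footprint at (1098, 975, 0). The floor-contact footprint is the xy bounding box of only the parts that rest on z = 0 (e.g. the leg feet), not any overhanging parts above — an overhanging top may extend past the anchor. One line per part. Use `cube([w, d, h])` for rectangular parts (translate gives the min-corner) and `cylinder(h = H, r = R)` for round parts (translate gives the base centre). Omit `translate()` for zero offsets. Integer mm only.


translate([141, 180, 669]) cube([1016, 854, 33]);
translate([238, 277, 0]) cylinder(h = 669, r = 38);
translate([1060, 277, 0]) cylinder(h = 669, r = 38);
translate([238, 937, 0]) cylinder(h = 669, r = 38);
translate([1060, 937, 0]) cylinder(h = 669, r = 38);


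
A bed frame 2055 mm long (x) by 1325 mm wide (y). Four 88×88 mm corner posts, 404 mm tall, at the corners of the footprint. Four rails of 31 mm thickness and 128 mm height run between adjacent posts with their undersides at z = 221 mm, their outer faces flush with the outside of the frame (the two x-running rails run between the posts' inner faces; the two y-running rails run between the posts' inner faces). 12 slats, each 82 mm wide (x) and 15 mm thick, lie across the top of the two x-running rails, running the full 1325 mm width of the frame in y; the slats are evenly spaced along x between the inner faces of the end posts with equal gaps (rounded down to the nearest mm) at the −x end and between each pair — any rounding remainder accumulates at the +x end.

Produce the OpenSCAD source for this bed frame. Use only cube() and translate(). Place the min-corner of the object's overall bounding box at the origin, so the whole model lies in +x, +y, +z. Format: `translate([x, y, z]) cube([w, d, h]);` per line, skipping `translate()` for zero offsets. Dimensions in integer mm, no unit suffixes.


cube([88, 88, 404]);
translate([0, 1237, 0]) cube([88, 88, 404]);
translate([1967, 0, 0]) cube([88, 88, 404]);
translate([1967, 1237, 0]) cube([88, 88, 404]);
translate([88, 0, 221]) cube([1879, 31, 128]);
translate([88, 1294, 221]) cube([1879, 31, 128]);
translate([0, 88, 221]) cube([31, 1149, 128]);
translate([2024, 88, 221]) cube([31, 1149, 128]);
translate([156, 0, 349]) cube([82, 1325, 15]);
translate([306, 0, 349]) cube([82, 1325, 15]);
translate([456, 0, 349]) cube([82, 1325, 15]);
translate([606, 0, 349]) cube([82, 1325, 15]);
translate([756, 0, 349]) cube([82, 1325, 15]);
translate([906, 0, 349]) cube([82, 1325, 15]);
translate([1056, 0, 349]) cube([82, 1325, 15]);
translate([1206, 0, 349]) cube([82, 1325, 15]);
translate([1356, 0, 349]) cube([82, 1325, 15]);
translate([1506, 0, 349]) cube([82, 1325, 15]);
translate([1656, 0, 349]) cube([82, 1325, 15]);
translate([1806, 0, 349]) cube([82, 1325, 15]);


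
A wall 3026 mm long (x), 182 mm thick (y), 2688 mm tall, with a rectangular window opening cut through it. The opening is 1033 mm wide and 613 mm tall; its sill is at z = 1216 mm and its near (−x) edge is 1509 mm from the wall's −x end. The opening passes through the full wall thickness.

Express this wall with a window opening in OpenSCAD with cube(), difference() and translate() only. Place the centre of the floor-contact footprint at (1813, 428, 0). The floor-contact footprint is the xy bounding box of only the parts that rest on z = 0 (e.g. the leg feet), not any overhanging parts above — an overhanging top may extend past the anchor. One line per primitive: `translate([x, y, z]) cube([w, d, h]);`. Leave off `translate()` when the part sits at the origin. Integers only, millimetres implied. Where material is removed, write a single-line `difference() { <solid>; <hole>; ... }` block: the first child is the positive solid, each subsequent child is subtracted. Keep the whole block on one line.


difference() { translate([300, 337, 0]) cube([3026, 182, 2688]); translate([1809, 337, 1216]) cube([1033, 182, 613]); }


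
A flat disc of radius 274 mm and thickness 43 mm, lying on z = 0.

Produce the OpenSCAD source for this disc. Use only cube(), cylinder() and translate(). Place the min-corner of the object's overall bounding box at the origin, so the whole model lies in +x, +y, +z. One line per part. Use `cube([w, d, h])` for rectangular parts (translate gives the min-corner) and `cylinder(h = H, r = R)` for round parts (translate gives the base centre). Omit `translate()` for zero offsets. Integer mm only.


translate([274, 274, 0]) cylinder(h = 43, r = 274);


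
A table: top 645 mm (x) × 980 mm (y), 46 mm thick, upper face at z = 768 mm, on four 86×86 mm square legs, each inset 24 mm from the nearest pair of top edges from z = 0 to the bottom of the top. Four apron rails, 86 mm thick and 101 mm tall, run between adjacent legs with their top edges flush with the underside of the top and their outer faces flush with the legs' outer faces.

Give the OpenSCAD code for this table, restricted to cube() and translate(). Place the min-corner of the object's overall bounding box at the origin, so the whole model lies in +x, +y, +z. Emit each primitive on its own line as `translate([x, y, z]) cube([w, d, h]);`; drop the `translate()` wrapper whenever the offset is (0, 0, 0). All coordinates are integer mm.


// leg_h = 768 - 46 = 722
// apron z = 722 - 101 = 621
translate([0, 0, 722]) cube([645, 980, 46]);
translate([24, 24, 0]) cube([86, 86, 722]);
translate([535, 24, 0]) cube([86, 86, 722]);
translate([24, 870, 0]) cube([86, 86, 722]);
translate([535, 870, 0]) cube([86, 86, 722]);
translate([110, 24, 621]) cube([425, 86, 101]);
translate([110, 870, 621]) cube([425, 86, 101]);
translate([24, 110, 621]) cube([86, 760, 101]);
translate([535, 110, 621]) cube([86, 760, 101]);


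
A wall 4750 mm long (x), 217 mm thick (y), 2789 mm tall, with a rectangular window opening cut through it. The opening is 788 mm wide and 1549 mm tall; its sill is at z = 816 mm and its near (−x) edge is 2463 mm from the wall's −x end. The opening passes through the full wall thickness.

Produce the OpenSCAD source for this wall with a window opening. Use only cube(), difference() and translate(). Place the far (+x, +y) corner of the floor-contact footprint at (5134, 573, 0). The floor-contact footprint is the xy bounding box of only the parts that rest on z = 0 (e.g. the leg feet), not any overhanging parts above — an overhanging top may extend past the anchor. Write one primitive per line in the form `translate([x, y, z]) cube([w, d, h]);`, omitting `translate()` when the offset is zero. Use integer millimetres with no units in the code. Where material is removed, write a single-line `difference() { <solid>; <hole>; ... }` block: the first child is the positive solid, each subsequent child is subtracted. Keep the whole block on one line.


difference() { translate([384, 356, 0]) cube([4750, 217, 2789]); translate([2847, 356, 816]) cube([788, 217, 1549]); }
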